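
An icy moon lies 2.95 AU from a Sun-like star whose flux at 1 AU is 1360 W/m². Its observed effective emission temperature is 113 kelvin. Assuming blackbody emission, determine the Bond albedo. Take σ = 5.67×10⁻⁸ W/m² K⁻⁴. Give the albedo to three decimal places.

0.763

Flux at the orbit: S = 1360/(2.95)² = 156.3 W/m².
Rearranging the radiative balance, α = 1 − 4σT⁴/S.
σT⁴ = 9.245 W/m², so 4σT⁴ = 36.98 W/m².
1−α = 36.98/156.3 = 0.2366, so α = 0.7634.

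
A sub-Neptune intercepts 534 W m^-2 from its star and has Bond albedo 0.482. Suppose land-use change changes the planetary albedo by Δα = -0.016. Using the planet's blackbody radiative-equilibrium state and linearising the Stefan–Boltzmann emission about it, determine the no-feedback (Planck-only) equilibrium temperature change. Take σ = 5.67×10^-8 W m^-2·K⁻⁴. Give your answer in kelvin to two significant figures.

1.4 kelvin

Reference equilibrium: T_e = [S(1−α)/(4σ)]^(1/4) = 186.9 K.
ΔF = −(S/4)Δα = −(534.0/4)×(-0.016) = 2.136 W m^-2.
Linearising σT⁴ gives d(σT⁴)/dT = 4σT_e³ = 1.480 W m^-2 per K.
ΔT₀ = ΔF/λ_P = 2.136/1.480 = 1.44 K.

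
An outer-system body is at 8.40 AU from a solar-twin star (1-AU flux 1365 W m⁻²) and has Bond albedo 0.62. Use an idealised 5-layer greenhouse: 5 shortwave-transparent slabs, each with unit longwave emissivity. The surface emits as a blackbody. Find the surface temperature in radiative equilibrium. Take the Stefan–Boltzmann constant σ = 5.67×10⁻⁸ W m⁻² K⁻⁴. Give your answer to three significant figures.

118 K

Irradiance scales as 1/d², so S = 1365 W m⁻² × (1/8.40)² = 19.35 W m⁻².
Top-of-atmosphere balance: σT_e⁴ = S(1−α)/4 = 1.838 W m⁻² → T_e = 75.45 K.
For an N-layer opaque stack, T_s⁴ = (N+1)T_e⁴, hence T_s = (6)^(1/4)×75.45 K = 118.1 K.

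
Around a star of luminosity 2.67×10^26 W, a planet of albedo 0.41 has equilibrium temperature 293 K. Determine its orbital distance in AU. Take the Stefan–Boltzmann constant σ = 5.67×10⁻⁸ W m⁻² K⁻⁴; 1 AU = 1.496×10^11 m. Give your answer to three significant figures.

The flux needed for this T is 4σT⁴/(1−0.41) = 2833 W m⁻².
Then d = [L/(4πS)]^(1/2) = 8.660×10^10 m, i.e. 0.5789 AU.

0.579 AU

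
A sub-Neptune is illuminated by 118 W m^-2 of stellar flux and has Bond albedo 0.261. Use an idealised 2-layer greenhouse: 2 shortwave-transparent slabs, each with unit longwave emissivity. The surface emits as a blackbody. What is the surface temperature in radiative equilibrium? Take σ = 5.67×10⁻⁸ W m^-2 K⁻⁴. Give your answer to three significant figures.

184 kelvin

Top-of-atmosphere balance: σT_e⁴ = S(1−α)/4 = 21.80 W m^-2 → T_e = 140.0 K.
For an N-layer opaque stack, T_s⁴ = (N+1)T_e⁴, hence T_s = (3)^(1/4)×140.0 K = 184.3 K.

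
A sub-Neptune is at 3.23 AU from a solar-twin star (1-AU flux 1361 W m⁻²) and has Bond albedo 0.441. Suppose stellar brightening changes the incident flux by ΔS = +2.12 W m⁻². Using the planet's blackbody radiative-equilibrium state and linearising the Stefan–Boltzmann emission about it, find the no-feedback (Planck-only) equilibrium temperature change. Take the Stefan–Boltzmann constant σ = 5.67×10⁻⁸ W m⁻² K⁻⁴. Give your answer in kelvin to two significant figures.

0.54 K

Flux at the orbit: S = 1361/(3.23)² = 130.5 W m⁻².
Reference equilibrium: T_e = [S(1−α)/(4σ)]^(1/4) = 133.9 K.
TOA radiative forcing: ΔF = (1−α)ΔS/4 = 0.559·(+2.12)/4 = 0.2963 W m⁻².
The Planck feedback parameter is 4σT_e³ = 0.5446 W m⁻²/K.
ΔT₀ = ΔF/λ_P = 0.2963/0.5446 = 0.544 K.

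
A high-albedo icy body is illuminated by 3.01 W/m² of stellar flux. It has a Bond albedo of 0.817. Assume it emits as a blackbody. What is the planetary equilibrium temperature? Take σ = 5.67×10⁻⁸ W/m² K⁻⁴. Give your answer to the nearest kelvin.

39 K

Averaging over the sphere, the absorbed flux is S(1−α)/4 = 0.1377 W/m².
Balancing against σT⁴: T = (0.1377/5.67×10⁻⁸)^(1/4) = 39.48 K.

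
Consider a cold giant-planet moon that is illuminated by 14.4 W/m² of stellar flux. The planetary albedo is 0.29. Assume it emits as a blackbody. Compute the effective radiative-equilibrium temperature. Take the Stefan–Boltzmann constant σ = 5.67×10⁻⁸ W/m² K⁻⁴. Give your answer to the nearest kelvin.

The planet absorbs (1−α)S over its disc πR² and re-emits over 4πR², so the mean absorbed flux is (1−0.29)·14.40/4 = 2.556 W/m².
In equilibrium σT⁴ equals this, so T = 81.94 K.

82 kelvin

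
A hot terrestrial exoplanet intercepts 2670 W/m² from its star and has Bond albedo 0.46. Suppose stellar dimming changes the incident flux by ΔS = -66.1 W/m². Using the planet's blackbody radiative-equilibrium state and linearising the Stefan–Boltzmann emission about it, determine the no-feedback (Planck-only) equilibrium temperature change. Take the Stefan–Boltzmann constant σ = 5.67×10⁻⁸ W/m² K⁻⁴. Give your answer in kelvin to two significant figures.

-1.7 K

The baseline emission temperature is T_e = 282.4 K.
Only a fraction (1−α) is absorbed and it's spread over 4πR², so ΔF = (1−α)ΔS/4 = -8.924 W/m².
The Planck feedback parameter is 4σT_e³ = 5.106 W/m²/K.
So ΔT₀ = -8.924/5.106 = -1.75 K.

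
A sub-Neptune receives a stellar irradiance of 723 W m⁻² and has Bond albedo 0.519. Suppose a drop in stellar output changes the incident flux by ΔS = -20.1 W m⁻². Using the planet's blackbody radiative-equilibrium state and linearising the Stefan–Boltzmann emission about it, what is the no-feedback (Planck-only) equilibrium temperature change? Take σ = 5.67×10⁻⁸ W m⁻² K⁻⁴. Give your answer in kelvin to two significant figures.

-1.4 K

Unperturbed T_e = [723.0·(1−0.519)/(4σ)]^¼ = 197.9 K.
TOA radiative forcing: ΔF = (1−α)ΔS/4 = 0.481·(-20.1)/4 = -2.417 W m⁻².
Linearising σT⁴ gives d(σT⁴)/dT = 4σT_e³ = 1.757 W m⁻² per K.
So ΔT₀ = -2.417/1.757 = -1.38 K.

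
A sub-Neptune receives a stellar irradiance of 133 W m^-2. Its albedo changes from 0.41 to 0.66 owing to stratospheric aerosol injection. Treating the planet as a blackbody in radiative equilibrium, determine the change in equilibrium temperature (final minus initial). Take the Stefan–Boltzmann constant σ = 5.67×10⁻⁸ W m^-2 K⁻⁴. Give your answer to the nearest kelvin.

With α = 0.41, T₁ = 136.4 K.
Final:   T₂ = [S(1−0.66)/(4σ)]^(1/4) = 118.8 K.
ΔT = T₂ − T₁ = -17.56 K.

-18 K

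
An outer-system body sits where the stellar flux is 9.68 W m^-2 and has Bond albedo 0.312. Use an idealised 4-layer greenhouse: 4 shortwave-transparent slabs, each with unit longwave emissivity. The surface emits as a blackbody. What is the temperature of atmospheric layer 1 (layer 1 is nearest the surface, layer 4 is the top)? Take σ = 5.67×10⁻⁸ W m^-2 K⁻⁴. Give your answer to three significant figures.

The effective emission temperature is T_e = [S(1−α)/(4σ)]^¼ = 73.61 K.
Each opaque layer satisfies 2T_j⁴ = T_{j−1}⁴ + T_{j+1}⁴, giving T_k⁴ = (N+1−k)T_e⁴.
T_1 = (4)^(1/4)·73.61 = 104.1 K.

104 K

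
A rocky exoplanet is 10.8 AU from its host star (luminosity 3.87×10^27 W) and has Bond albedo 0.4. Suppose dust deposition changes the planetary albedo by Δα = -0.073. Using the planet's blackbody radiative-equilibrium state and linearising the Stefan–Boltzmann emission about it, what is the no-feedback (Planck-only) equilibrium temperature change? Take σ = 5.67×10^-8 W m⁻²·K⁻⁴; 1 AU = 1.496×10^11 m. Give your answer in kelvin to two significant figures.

4.0 K

Orbital distance: d = 10.8 AU = 1.616×10^12 m.
Spreading L over a sphere of radius d: S = 3.87×10^27/(4π·1.62×10^12²) = 118.0 W m⁻².
Unperturbed T_e = [118.0·(1−0.4)/(4σ)]^¼ = 132.9 K.
The change in absorbed flux is Δ[S(1−α)/4] = −SΔα/4 = 2.153 W m⁻².
Planck response: λ_P = 4σT_e³ = 4·5.67×10⁻⁸·(132.9)³ = 0.5326 W m⁻²/K.
So ΔT₀ = 2.153/0.5326 = 4.04 K.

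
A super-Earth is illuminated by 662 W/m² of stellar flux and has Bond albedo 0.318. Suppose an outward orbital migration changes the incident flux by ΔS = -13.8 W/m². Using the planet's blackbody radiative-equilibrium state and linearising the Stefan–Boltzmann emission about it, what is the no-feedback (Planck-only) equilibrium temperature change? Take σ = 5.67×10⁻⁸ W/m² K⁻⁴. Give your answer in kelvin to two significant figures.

-1.1 kelvin

Reference equilibrium: T_e = [S(1−α)/(4σ)]^(1/4) = 211.2 K.
Only a fraction (1−α) is absorbed and it's spread over 4πR², so ΔF = (1−α)ΔS/4 = -2.353 W/m².
The Planck feedback parameter is 4σT_e³ = 2.137 W/m²/K.
So ΔT₀ = -2.353/2.137 = -1.10 K.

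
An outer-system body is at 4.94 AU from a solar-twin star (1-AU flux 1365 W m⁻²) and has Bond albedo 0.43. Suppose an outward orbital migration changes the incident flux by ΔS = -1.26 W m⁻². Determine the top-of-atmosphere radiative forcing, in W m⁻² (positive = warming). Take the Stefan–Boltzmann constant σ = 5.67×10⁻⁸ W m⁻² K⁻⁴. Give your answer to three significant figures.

By the inverse-square law, S = 1365/4.94² = 55.93 W m⁻².
ΔF = Δ[S(1−α)]/4 = (1−0.43)·-1.26/4 = -0.1796 W m⁻².

-0.180 W m⁻²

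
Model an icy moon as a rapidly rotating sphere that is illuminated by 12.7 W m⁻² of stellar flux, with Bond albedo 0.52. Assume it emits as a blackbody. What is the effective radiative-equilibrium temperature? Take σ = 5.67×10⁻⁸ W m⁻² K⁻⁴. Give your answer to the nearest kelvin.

Averaging over the sphere, the absorbed flux is S(1−α)/4 = 1.524 W m⁻².
Balancing against σT⁴: T = (1.524/5.67×10⁻⁸)^(1/4) = 72.00 K.

72 K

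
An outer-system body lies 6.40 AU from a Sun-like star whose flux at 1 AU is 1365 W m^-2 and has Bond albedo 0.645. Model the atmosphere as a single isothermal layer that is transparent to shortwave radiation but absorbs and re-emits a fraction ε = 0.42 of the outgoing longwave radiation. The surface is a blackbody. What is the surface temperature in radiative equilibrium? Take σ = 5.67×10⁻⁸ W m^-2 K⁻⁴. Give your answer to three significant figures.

90.1 kelvin

Irradiance scales as 1/d², so S = 1365 W m^-2 × (1/6.40)² = 33.33 W m^-2.
At the top of the atmosphere, σT_e⁴ = S(1−α)/4 = 2.958 W m^-2, giving T_e = 84.98 K.
For a single slab of emissivity ε, T_s⁴ = 2T_e⁴/(2−ε); thus T_s = 84.98·(1.266)^(1/4) = 90.14 K.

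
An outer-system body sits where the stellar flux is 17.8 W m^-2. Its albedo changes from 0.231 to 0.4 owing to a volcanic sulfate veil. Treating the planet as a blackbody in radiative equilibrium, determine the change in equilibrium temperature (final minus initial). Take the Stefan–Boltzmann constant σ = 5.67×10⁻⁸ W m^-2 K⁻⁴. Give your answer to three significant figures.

-5.30 K

Initial: T₁ = [S(1−0.231)/(4σ)]^(1/4) = 88.14 K.
After:  T₂ = [17.80·0.6/(4σ)]^(1/4) = 82.84 K.
ΔT = T₂ − T₁ = -5.302 K.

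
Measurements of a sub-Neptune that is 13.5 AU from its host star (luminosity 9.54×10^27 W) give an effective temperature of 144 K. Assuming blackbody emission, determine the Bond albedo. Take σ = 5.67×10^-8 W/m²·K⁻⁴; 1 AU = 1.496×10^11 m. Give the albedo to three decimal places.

Orbital distance: d = 13.5 AU = 2.020×10^12 m.
Flux at the orbit: S = L/(4πd²) = 9.54×10^27/(4π·(2.02×10^12)²) = 186.1 W/m².
Energy balance: S(1−α)/4 = σT⁴, so 1−α = 4σT⁴/S.
σT⁴ = 24.38 W/m², so 4σT⁴ = 97.52 W/m².
Hence α = 1 − 97.52/186.1 = 0.4761.

0.476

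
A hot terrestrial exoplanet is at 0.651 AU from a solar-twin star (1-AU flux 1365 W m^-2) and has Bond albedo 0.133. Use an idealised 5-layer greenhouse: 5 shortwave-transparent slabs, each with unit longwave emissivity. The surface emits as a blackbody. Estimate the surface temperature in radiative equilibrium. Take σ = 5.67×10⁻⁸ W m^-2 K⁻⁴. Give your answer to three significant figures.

By the inverse-square law, S = 1365/0.651² = 3221 W m^-2.
The effective emission temperature is T_e = [S(1−α)/(4σ)]^¼ = 333.1 K.
Layer-by-layer balance gives σT_s⁴ = (N+1)σT_e⁴, so T_s = 6^¼·333.1 = 521.3 K.

521 kelvin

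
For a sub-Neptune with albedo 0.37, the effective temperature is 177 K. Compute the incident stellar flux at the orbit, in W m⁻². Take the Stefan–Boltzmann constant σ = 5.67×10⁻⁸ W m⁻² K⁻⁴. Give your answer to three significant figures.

From S(1−α)/4 = σT⁴: S = 4σT⁴/(1−α).
σT⁴ = 5.67×10⁻⁸·(177)⁴ = 55.65 W m⁻².
So S = 4×55.65/(1−0.37) = 353.3 W m⁻².

353 W m⁻²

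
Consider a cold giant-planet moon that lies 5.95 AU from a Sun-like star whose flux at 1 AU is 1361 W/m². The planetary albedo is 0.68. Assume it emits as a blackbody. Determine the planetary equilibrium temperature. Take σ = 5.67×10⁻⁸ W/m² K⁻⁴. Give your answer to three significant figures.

85.8 K

By the inverse-square law, S = 1361/5.95² = 38.44 W/m².
Absorbed flux (global mean): S(1−α)/4 = 38.44·0.32/4 = 3.075 W/m².
Balancing against σT⁴: T = (3.075/5.67×10⁻⁸)^(1/4) = 85.82 K.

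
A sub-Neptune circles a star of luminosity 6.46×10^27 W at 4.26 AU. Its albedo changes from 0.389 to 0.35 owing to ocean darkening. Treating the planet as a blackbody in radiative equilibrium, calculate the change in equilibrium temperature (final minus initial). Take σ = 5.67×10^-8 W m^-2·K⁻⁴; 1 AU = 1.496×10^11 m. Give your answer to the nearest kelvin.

Orbital distance: d = 4.26 AU = 6.373×10^11 m.
S = L/(4πd²) = 1266 W m^-2.
Initial: T₁ = [S(1−0.389)/(4σ)]^(1/4) = 241.6 K.
After:  T₂ = [1266·0.65/(4σ)]^(1/4) = 245.4 K.
Change: 245.4 − 241.6 = 3.767 K.

4 kelvin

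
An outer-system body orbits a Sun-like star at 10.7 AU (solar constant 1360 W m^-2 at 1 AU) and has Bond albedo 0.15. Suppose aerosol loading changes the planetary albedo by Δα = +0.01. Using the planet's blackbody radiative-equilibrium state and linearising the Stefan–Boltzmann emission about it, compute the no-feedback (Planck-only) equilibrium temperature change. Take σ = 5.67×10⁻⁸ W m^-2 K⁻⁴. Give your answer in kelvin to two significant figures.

By the inverse-square law, S = 1360/10.7² = 11.88 W m^-2.
Unperturbed T_e = [11.88·(1−0.15)/(4σ)]^¼ = 81.68 K.
TOA radiative forcing: ΔF = −S·Δα/4 = −11.88·(+0.01)/4 = -0.02970 W m^-2.
The Planck feedback parameter is 4σT_e³ = 0.1236 W m^-2/K.
ΔT₀ = ΔF/λ_P = -0.02970/0.1236 = -0.240 K.

-0.24 K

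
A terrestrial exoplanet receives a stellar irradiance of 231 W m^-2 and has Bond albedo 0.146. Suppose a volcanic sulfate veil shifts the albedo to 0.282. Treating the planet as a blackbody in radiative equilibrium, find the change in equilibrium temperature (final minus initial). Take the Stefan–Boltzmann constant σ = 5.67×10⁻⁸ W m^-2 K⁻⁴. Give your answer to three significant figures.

-7.29 kelvin

Initial: T₁ = [S(1−0.146)/(4σ)]^(1/4) = 171.7 K.
After:  T₂ = [231.0·0.718/(4σ)]^(1/4) = 164.4 K.
ΔT = T₂ − T₁ = -7.288 K.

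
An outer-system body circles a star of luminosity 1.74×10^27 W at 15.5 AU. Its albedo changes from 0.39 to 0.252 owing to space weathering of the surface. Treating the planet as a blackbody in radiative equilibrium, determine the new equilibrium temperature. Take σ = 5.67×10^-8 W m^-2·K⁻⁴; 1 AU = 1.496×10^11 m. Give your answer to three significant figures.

d = 15.5 × 1.496×10^11 m = 2.319×10^12 m.
Spreading L over a sphere of radius d: S = 1.74×10^27/(4π·2.32×10^12²) = 25.75 W m^-2.
New equilibrium: T₂ = [(1−0.252)·25.75/(4σ)]^(1/4) = 96.00 K.

96.0 K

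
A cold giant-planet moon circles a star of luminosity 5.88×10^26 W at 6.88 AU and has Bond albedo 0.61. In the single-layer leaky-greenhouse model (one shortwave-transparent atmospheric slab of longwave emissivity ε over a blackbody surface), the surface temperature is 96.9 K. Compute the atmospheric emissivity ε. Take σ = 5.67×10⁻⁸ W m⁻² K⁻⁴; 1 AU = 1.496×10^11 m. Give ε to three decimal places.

0.277

d = 6.88 × 1.496×10^11 m = 1.029×10^12 m.
S = L/(4πd²) = 44.17 W m⁻².
Effective temperature: T_e = [S(1−α)/(4σ)]^(1/4) = 93.35 K.
Inverting T_s⁴ = 2T_e⁴/(2−ε): (T_e/T_s)⁴ = 0.8615, so ε = 2(1 − 0.8615) = 0.2770.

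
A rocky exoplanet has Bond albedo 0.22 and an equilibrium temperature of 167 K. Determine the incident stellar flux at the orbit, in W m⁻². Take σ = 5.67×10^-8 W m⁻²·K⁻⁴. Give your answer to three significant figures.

226 W m⁻²

From S(1−α)/4 = σT⁴: S = 4σT⁴/(1−α).
The emitted flux is σT⁴ = 44.10 W m⁻².
So S = 4×44.10/(1−0.22) = 226.2 W m⁻².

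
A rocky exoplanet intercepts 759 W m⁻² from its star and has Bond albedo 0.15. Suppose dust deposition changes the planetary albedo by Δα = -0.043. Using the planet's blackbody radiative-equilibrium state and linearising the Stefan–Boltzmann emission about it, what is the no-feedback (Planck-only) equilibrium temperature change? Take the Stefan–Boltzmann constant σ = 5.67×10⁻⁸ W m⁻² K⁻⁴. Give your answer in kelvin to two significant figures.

The baseline emission temperature is T_e = 230.9 K.
ΔF = −(S/4)Δα = −(759.0/4)×(-0.043) = 8.159 W m⁻².
The Planck feedback parameter is 4σT_e³ = 2.794 W m⁻²/K.
So ΔT₀ = 8.159/2.794 = 2.92 K.

2.9 kelvin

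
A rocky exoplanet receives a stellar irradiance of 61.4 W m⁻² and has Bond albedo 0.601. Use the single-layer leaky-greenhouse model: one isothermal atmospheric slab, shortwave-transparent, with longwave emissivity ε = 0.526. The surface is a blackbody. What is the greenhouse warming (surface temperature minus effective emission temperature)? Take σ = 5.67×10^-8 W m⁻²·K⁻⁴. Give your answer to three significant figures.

At the top of the atmosphere, σT_e⁴ = S(1−α)/4 = 6.125 W m⁻², giving T_e = 101.9 K.
Surface balance with a leaky layer gives σT_s⁴ = σT_e⁴·2/(2−ε), so T_s = T_e·[2/(2−0.526)]^(1/4) = 110.0 K.
Greenhouse warming: T_s − T_e = 8.082 K.

8.08 K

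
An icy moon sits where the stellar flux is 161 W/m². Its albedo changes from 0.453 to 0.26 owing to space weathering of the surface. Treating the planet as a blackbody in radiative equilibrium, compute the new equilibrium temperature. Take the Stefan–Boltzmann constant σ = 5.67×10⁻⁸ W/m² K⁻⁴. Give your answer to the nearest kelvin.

151 K

New equilibrium: T₂ = [(1−0.26)·161.0/(4σ)]^(1/4) = 151.4 K.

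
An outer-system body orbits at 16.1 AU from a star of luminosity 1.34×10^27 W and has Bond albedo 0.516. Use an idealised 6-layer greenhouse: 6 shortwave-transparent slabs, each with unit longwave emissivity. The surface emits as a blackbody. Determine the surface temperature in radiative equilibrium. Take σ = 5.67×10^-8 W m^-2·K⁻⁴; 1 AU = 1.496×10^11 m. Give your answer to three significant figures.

129 kelvin

Orbital distance: d = 16.1 AU = 2.409×10^12 m.
Flux at the orbit: S = L/(4πd²) = 1.34×10^27/(4π·(2.41×10^12)²) = 18.38 W m^-2.
OLR = S(1−α)/4 = 2.224 W m^-2; the top layer radiates at T_e = 79.14 K.
For an N-layer opaque stack, T_s⁴ = (N+1)T_e⁴, hence T_s = (7)^(1/4)×79.14 K = 128.7 K.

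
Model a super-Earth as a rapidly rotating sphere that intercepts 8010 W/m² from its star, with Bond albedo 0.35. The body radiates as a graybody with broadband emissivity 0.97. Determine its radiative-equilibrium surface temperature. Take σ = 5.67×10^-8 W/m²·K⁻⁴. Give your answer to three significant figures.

392 K

The planet absorbs (1−α)S over its disc πR² and re-emits over 4πR², so the mean absorbed flux is (1−0.35)·8010/4 = 1302 W/m².
Equating to εσT⁴ with ε = 0.97: T = (1302/0.97σ)^(1/4) = 392.2 K.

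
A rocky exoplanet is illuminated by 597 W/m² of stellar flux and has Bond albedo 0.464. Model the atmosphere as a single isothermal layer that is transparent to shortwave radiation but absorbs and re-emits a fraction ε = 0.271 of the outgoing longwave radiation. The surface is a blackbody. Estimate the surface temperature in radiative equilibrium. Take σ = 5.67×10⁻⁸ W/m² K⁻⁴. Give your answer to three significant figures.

201 kelvin

Effective emission temperature (TOA balance): σT_e⁴ = S(1−α)/4 = 80.00 W/m² → T_e = 193.8 K.
For a single slab of emissivity ε, T_s⁴ = 2T_e⁴/(2−ε); thus T_s = 193.8·(1.157)^(1/4) = 201.0 K.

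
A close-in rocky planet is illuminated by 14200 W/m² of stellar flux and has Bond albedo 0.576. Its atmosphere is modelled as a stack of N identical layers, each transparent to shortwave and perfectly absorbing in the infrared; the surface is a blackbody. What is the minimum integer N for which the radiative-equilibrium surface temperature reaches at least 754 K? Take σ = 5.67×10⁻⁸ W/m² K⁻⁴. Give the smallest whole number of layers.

Top-of-atmosphere balance: σT_e⁴ = S(1−α)/4 = 1505 W/m² → T_e = 403.6 K.
Since T_s⁴ = (N+1)T_e⁴, we need N ≥ (T_s/T_e)⁴ − 1 = 11.175.
So N ≥ 11.175; the smallest integer is N = 12.

12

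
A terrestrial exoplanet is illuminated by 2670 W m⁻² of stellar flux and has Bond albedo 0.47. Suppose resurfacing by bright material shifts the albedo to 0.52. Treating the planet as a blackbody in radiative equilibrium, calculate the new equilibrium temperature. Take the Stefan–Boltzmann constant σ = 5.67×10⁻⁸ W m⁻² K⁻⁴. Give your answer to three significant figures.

274 K

New equilibrium: T₂ = [(1−0.52)·2670/(4σ)]^(1/4) = 274.2 K.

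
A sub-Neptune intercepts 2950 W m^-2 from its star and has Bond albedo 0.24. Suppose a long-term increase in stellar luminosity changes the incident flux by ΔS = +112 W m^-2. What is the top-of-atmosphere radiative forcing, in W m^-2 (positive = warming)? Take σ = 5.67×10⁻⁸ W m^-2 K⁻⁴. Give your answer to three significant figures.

ΔF = Δ[S(1−α)]/4 = (1−0.24)·+112/4 = 21.28 W m^-2.

21.3 W m^-2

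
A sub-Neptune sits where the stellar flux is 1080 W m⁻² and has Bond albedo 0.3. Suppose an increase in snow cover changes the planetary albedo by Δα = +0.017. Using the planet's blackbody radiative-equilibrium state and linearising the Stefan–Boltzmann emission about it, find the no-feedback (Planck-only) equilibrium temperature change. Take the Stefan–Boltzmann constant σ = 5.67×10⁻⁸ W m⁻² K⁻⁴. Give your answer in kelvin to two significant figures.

Unperturbed T_e = [1080·(1−0.3)/(4σ)]^¼ = 240.3 K.
ΔF = −(S/4)Δα = −(1080/4)×(+0.017) = -4.590 W m⁻².
The Planck feedback parameter is 4σT_e³ = 3.146 W m⁻²/K.
Hence the no-feedback warming is ΔF/(4σT_e³) = -1.46 K.

-1.5 K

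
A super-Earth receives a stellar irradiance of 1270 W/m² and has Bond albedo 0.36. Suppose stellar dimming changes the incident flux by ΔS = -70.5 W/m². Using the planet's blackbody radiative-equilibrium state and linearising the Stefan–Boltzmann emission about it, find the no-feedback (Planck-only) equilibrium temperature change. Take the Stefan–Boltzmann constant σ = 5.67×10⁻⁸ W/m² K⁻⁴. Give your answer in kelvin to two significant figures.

-3.4 K

Reference equilibrium: T_e = [S(1−α)/(4σ)]^(1/4) = 244.7 K.
TOA radiative forcing: ΔF = (1−α)ΔS/4 = 0.64·(-70.5)/4 = -11.28 W/m².
The Planck feedback parameter is 4σT_e³ = 3.322 W/m²/K.
Hence the no-feedback warming is ΔF/(4σT_e³) = -3.40 K.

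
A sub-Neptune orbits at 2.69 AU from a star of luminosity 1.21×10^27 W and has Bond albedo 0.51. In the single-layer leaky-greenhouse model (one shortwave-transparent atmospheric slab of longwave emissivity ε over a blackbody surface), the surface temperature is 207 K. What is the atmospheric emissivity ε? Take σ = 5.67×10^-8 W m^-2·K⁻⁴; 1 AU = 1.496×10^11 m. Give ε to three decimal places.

0.601

Orbital distance: d = 2.69 AU = 4.024×10^11 m.
Flux at the orbit: S = L/(4πd²) = 1.21×10^27/(4π·(4.02×10^11)²) = 594.6 W m^-2.
Effective temperature: T_e = [S(1−α)/(4σ)]^(1/4) = 189.3 K.
Since (2−ε)/2 = (T_e/T_s)⁴ = 0.6996, ε = 0.6007.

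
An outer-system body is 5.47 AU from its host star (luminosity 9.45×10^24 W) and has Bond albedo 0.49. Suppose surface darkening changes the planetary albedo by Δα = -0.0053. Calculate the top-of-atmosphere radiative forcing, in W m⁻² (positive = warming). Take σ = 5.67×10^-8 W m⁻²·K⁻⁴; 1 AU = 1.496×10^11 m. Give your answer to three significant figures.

d = 5.47 × 1.496×10^11 m = 8.183×10^11 m.
Spreading L over a sphere of radius d: S = 9.45×10^24/(4π·8.18×10^11²) = 1.123 W m⁻².
The change in absorbed flux is Δ[S(1−α)/4] = −SΔα/4 = 0.001488 W m⁻².

0.00149 W m⁻²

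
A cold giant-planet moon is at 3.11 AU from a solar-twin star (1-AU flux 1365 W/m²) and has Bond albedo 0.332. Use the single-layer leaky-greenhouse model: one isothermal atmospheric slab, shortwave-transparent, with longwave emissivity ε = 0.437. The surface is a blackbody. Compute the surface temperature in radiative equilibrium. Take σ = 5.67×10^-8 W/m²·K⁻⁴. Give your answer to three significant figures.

Irradiance scales as 1/d², so S = 1365 W/m² × (1/3.11)² = 141.1 W/m².
The planet radiates to space at T_e = [S(1−α)/(4σ)]^(1/4) = 142.8 K.
The surface balance (absorbed SW + ε·downward IR = σT_s⁴) with T_a⁴ = T_s⁴/2 reduces to T_s = T_e·[2/(2−ε)]^¼ = 151.9 K.

152 K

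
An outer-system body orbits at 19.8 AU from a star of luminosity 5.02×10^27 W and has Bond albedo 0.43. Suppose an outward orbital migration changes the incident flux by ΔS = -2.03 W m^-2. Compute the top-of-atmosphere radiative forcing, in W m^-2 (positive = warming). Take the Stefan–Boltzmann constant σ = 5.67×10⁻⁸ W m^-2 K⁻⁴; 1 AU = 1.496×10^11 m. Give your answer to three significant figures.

-0.289 W m^-2

d = 19.8 × 1.496×10^11 m = 2.962×10^12 m.
Flux at the orbit: S = L/(4πd²) = 5.02×10^27/(4π·(2.96×10^12)²) = 45.53 W m^-2.
Only a fraction (1−α) is absorbed and it's spread over 4πR², so ΔF = (1−α)ΔS/4 = -0.2893 W m^-2.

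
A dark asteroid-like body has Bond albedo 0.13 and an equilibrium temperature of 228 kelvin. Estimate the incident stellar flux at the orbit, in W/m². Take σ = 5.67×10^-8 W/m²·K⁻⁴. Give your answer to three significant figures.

From S(1−α)/4 = σT⁴: S = 4σT⁴/(1−α).
The emitted flux is σT⁴ = 153.2 W/m².
S = 4·153.2/0.87 = 704.5 W/m².

704 W/m²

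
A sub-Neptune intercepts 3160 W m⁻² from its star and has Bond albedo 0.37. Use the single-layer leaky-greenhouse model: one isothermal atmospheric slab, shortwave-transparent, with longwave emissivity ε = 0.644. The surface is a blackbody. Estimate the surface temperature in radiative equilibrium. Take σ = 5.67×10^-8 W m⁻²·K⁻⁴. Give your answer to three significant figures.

337 kelvin

The planet radiates to space at T_e = [S(1−α)/(4σ)]^(1/4) = 306.1 K.
The surface balance (absorbed SW + ε·downward IR = σT_s⁴) with T_a⁴ = T_s⁴/2 reduces to T_s = T_e·[2/(2−ε)]^¼ = 337.3 K.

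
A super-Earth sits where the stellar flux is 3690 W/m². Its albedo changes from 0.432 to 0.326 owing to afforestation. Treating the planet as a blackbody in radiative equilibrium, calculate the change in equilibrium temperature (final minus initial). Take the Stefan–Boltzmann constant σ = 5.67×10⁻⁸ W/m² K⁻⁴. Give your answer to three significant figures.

13.6 K

Before: T₁ = [3690·0.568/(4σ)]^(1/4) = 310.1 K.
After:  T₂ = [3690·0.674/(4σ)]^(1/4) = 323.6 K.
Change: 323.6 − 310.1 = 13.55 K.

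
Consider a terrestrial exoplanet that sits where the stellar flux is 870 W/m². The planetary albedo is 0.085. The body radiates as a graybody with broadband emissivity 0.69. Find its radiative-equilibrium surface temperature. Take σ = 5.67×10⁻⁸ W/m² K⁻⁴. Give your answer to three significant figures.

267 K

Absorbed flux (global mean): S(1−α)/4 = 870.0·0.915/4 = 199.0 W/m².
Equating to εσT⁴ with ε = 0.69: T = (199.0/0.69σ)^(1/4) = 267.1 K.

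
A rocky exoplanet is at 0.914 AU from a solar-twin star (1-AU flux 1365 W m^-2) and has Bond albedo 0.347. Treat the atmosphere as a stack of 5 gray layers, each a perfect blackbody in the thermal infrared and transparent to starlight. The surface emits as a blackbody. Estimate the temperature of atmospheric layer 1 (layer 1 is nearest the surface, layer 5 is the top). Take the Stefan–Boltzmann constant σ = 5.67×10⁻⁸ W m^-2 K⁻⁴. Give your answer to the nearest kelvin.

Irradiance scales as 1/d², so S = 1365 W m^-2 × (1/0.914)² = 1634 W m^-2.
Top-of-atmosphere balance: σT_e⁴ = S(1−α)/4 = 266.7 W m^-2 → T_e = 261.9 K.
Each opaque layer satisfies 2T_j⁴ = T_{j−1}⁴ + T_{j+1}⁴, giving T_k⁴ = (N+1−k)T_e⁴.
T_1 = (5)^(1/4)·261.9 = 391.6 K.

392 K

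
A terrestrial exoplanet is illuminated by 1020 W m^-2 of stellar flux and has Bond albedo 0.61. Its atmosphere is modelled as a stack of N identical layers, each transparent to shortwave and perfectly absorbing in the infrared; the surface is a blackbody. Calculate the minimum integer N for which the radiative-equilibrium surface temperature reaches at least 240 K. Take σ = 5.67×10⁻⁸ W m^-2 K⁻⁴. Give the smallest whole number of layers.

1

OLR = S(1−α)/4 = 99.45 W m^-2; the top layer radiates at T_e = 204.6 K.
Need (N+1)T_e⁴ ≥ T_s⁴, i.e. N+1 ≥ (240/204.6)⁴ = 1.892.
The minimum whole number is N = 1.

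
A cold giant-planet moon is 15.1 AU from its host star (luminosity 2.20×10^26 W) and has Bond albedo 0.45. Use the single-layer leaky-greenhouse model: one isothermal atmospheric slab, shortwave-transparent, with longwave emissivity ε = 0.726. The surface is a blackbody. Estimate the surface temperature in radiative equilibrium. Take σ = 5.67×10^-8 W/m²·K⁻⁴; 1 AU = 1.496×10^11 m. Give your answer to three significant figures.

d = 15.1 × 1.496×10^11 m = 2.259×10^12 m.
Flux at the orbit: S = L/(4πd²) = 2.20×10^26/(4π·(2.26×10^12)²) = 3.431 W/m².
Effective emission temperature (TOA balance): σT_e⁴ = S(1−α)/4 = 0.4717 W/m² → T_e = 53.71 K.
The surface balance (absorbed SW + ε·downward IR = σT_s⁴) with T_a⁴ = T_s⁴/2 reduces to T_s = T_e·[2/(2−ε)]^¼ = 60.12 K.

60.1 K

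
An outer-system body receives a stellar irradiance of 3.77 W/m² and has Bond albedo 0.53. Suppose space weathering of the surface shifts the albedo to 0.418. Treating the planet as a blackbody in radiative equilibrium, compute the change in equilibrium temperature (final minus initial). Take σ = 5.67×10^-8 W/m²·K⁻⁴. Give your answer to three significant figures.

2.90 K

Before: T₁ = [3.770·0.47/(4σ)]^(1/4) = 52.87 K.
With α = 0.418, T₂ = 55.77 K.
Change: 55.77 − 52.87 = 2.902 K.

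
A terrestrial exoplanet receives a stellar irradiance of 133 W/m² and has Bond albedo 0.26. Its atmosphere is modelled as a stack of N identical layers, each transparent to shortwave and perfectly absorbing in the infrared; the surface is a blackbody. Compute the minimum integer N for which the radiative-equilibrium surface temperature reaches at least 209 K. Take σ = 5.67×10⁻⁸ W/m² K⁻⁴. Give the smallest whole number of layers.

4

The effective emission temperature is T_e = [S(1−α)/(4σ)]^¼ = 144.3 K.
Need (N+1)T_e⁴ ≥ T_s⁴, i.e. N+1 ≥ (209/144.3)⁴ = 4.397.
Rounding up, N = 4.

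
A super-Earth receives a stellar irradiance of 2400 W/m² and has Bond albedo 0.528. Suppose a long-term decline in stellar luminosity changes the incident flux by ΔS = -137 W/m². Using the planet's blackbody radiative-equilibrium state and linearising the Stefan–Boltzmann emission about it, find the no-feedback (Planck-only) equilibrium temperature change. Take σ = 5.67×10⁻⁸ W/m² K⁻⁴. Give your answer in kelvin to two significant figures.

Reference equilibrium: T_e = [S(1−α)/(4σ)]^(1/4) = 265.8 K.
TOA radiative forcing: ΔF = (1−α)ΔS/4 = 0.472·(-137)/4 = -16.17 W/m².
Linearising σT⁴ gives d(σT⁴)/dT = 4σT_e³ = 4.261 W/m² per K.
Hence the no-feedback warming is ΔF/(4σT_e³) = -3.79 K.

-3.8 kelvin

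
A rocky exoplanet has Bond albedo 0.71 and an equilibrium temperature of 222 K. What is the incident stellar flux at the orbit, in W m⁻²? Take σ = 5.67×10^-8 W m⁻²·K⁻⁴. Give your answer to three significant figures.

Invert the energy balance for S: S = 4σT⁴/(1−α).
The emitted flux is σT⁴ = 137.7 W m⁻².
So S = 4×137.7/(1−0.71) = 1900 W m⁻².

1900 W m⁻²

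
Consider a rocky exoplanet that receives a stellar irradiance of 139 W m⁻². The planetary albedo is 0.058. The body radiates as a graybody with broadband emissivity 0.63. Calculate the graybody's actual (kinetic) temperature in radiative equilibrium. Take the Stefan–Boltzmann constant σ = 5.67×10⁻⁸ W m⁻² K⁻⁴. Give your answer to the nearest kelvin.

The planet absorbs (1−α)S over its disc πR² and re-emits over 4πR², so the mean absorbed flux is (1−0.058)·139.0/4 = 32.73 W m⁻².
Radiative balance εσT⁴ = 32.73 gives T = [32.73/(0.63·σ)]^(1/4) = 174.0 K.

174 K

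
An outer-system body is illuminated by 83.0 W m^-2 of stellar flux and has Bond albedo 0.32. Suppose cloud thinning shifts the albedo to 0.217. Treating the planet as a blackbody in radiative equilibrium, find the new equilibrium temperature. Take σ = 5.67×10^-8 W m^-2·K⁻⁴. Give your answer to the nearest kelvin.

130 K

With the new albedo, S(1−α₂)/4 = 16.25 W m^-2, so T₂ = 130.1 K.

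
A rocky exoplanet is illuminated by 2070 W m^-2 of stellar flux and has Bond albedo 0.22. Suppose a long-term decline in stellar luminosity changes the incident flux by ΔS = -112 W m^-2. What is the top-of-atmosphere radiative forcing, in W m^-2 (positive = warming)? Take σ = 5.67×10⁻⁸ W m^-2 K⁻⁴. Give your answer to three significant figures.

-21.8 W m^-2

Only a fraction (1−α) is absorbed and it's spread over 4πR², so ΔF = (1−α)ΔS/4 = -21.84 W m^-2.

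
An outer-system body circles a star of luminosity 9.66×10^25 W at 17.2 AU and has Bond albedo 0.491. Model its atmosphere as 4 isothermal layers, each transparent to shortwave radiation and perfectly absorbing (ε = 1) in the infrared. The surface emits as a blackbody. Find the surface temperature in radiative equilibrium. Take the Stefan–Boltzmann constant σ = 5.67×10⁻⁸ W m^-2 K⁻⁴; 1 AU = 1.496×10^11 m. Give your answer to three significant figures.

60.1 kelvin

d = 17.2 × 1.496×10^11 m = 2.573×10^12 m.
Flux at the orbit: S = L/(4πd²) = 9.66×10^25/(4π·(2.57×10^12)²) = 1.161 W m^-2.
OLR = S(1−α)/4 = 0.1477 W m^-2; the top layer radiates at T_e = 40.18 K.
For an N-layer opaque stack, T_s⁴ = (N+1)T_e⁴, hence T_s = (5)^(1/4)×40.18 K = 60.08 K.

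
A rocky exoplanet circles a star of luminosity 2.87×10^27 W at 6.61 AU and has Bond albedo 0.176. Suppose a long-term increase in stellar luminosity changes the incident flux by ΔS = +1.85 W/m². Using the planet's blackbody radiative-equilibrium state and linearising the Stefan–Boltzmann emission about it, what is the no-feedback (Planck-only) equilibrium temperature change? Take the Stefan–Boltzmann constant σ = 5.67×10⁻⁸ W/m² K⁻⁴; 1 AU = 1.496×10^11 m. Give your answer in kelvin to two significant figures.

0.34 K

d = 6.61 × 1.496×10^11 m = 9.889×10^11 m.
S = L/(4πd²) = 233.6 W/m².
The baseline emission temperature is T_e = 170.7 K.
Only a fraction (1−α) is absorbed and it's spread over 4πR², so ΔF = (1−α)ΔS/4 = 0.3811 W/m².
Planck response: λ_P = 4σT_e³ = 4·5.67×10⁻⁸·(170.7)³ = 1.128 W/m²/K.
ΔT₀ = ΔF/λ_P = 0.3811/1.128 = 0.338 K.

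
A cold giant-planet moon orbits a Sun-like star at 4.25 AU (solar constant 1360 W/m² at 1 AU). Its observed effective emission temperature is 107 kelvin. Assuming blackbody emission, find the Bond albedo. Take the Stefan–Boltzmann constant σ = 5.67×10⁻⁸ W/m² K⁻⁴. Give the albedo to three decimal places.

0.605

Flux at the orbit: S = 1360/(4.25)² = 75.29 W/m².
Rearranging the radiative balance, α = 1 − 4σT⁴/S.
4σT⁴ = 4·5.67×10⁻⁸·(107)⁴ = 29.73 W/m².
Hence α = 1 − 29.73/75.29 = 0.6052.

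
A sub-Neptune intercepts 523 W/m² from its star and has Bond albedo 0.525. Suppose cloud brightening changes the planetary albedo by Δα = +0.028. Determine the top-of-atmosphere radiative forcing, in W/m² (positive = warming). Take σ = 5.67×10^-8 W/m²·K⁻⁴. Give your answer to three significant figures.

-3.66 W/m²

The change in absorbed flux is Δ[S(1−α)/4] = −SΔα/4 = -3.661 W/m².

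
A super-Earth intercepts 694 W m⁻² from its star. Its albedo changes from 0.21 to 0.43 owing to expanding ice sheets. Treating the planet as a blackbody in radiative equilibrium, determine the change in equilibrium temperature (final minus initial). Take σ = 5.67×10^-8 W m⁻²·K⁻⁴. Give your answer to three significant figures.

-17.4 kelvin

Before: T₁ = [694.0·0.79/(4σ)]^(1/4) = 221.7 K.
With α = 0.43, T₂ = 204.4 K.
ΔT = T₂ − T₁ = -17.37 K.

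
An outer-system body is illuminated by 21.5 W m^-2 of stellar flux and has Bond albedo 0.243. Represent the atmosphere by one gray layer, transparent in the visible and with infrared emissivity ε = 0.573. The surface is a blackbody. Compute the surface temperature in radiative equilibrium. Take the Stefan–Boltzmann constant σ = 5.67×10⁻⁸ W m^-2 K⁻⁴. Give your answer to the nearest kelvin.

100 K

The planet radiates to space at T_e = [S(1−α)/(4σ)]^(1/4) = 92.04 K.
The surface balance (absorbed SW + ε·downward IR = σT_s⁴) with T_a⁴ = T_s⁴/2 reduces to T_s = T_e·[2/(2−ε)]^¼ = 100.1 K.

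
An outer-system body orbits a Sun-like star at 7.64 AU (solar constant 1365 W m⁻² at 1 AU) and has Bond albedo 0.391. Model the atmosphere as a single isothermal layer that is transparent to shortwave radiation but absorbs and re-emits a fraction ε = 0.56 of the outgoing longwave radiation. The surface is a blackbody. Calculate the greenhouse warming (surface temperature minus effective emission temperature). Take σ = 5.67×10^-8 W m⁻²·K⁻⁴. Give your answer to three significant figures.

Flux at the orbit: S = 1365/(7.64)² = 23.39 W m⁻².
The planet radiates to space at T_e = [S(1−α)/(4σ)]^(1/4) = 89.02 K.
Surface balance with a leaky layer gives σT_s⁴ = σT_e⁴·2/(2−ε), so T_s = T_e·[2/(2−0.56)]^(1/4) = 96.64 K.
T_s − T_e = 96.64 − 89.02 = 7.619 K.

7.62 K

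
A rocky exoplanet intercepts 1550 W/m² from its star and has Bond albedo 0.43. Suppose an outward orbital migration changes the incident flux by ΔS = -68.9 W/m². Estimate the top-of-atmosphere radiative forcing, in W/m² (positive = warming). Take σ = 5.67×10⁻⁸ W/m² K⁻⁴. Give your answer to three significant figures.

-9.82 W/m²

Only a fraction (1−α) is absorbed and it's spread over 4πR², so ΔF = (1−α)ΔS/4 = -9.818 W/m².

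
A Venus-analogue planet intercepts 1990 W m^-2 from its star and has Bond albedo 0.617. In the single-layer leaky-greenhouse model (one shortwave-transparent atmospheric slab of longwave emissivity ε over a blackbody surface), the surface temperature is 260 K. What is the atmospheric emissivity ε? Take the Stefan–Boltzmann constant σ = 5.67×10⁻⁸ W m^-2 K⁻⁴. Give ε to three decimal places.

Effective temperature: T_e = [S(1−α)/(4σ)]^(1/4) = 240.8 K.
Inverting T_s⁴ = 2T_e⁴/(2−ε): (T_e/T_s)⁴ = 0.7354, so ε = 2(1 − 0.7354) = 0.5292.

0.529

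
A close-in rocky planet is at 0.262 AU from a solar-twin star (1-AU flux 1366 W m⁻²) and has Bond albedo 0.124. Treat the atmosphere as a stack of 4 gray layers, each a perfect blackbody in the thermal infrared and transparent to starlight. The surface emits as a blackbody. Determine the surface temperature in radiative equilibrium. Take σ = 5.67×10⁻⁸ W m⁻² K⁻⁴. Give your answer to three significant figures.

787 K

Flux at the orbit: S = 1366/(0.262)² = 19900 W m⁻².
Top-of-atmosphere balance: σT_e⁴ = S(1−α)/4 = 4358 W m⁻² → T_e = 526.5 K.
For an N-layer opaque stack, T_s⁴ = (N+1)T_e⁴, hence T_s = (5)^(1/4)×526.5 K = 787.4 K.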